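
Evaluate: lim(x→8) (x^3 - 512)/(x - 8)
This is a standard limit.

Factor or rationalize the expression:
  lim(x→8) (x^3 - 512)/(x - 8) = 192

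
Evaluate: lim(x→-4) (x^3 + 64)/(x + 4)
This is a standard limit.

Factor or rationalize the expression:
  lim(x→-4) (x^3 + 64)/(x + 4) = 48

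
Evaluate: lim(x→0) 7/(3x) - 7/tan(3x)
This is an ∞-∞ indeterminate form.

Combine fractions or rationalize to convert ∞-∞ to 0/0 form:
  lim(x→0) 7/(3x) - 7/tan(3x) = 0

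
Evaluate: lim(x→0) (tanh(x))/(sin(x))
This is a 0/0 indeterminate form.

Apply L'Hôpital's rule: differentiate numerator and denominator separately.
  f(x) = tanh(x)   ⇒   f'(x) = 1 - tanh(x)^2
  g(x) = sin(x)   ⇒   g'(x) = cos(x)
  lim(x→0) f'(x)/g'(x) = lim(x→0) (1 - tanh(x)^2)/(cos(x))
  = 1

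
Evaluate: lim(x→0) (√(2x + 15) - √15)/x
This is a standard limit.

Factor or rationalize the expression:
  lim(x→0) (√(2x + 15) - √15)/x = sqrt(15)/15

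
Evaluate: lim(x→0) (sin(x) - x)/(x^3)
This is a 0/0 indeterminate form.

Apply L'Hôpital's rule: differentiate numerator and denominator separately.
  f(x) = -x + sin(x)   ⇒   f'(x) = cos(x) - 1
  g(x) = x^3   ⇒   g'(x) = 3·x^2
  lim(x→0) f'(x)/g'(x) = lim(x→0) (cos(x) - 1)/(3·x^2)
  = -1/6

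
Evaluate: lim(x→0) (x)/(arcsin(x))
This is a 0/0 indeterminate form.

Apply L'Hôpital's rule: differentiate numerator and denominator separately.
  f(x) = x   ⇒   f'(x) = 1
  g(x) = asin(x)   ⇒   g'(x) = 1/sqrt(1 - x^2)
  lim(x→0) f'(x)/g'(x) = lim(x→0) (1)/(1/sqrt(1 - x^2))
  = 1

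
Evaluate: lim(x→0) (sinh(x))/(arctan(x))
This is a 0/0 indeterminate form.

Apply L'Hôpital's rule: differentiate numerator and denominator separately.
  f(x) = sinh(x)   ⇒   f'(x) = cosh(x)
  g(x) = atan(x)   ⇒   g'(x) = 1/(x^2 + 1)
  lim(x→0) f'(x)/g'(x) = lim(x→0) (cosh(x))/(1/(x^2 + 1))
  = 1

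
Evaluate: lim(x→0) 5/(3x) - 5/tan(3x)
This is an ∞-∞ indeterminate form.

Combine fractions or rationalize to convert ∞-∞ to 0/0 form:
  lim(x→0) 5/(3x) - 5/tan(3x) = 0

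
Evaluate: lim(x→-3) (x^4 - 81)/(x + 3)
This is a standard limit.

Factor or rationalize the expression:
  lim(x→-3) (x^4 - 81)/(x + 3) = -108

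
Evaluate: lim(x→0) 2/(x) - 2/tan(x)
This is an ∞-∞ indeterminate form.

Combine fractions or rationalize to convert ∞-∞ to 0/0 form:
  lim(x→0) 2/(x) - 2/tan(x) = 0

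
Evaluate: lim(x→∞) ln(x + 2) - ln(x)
This is an ∞-∞ indeterminate form.

Combine fractions or rationalize to convert ∞-∞ to 0/0 form:
  lim(x→∞) ln(x + 2) - ln(x) = 0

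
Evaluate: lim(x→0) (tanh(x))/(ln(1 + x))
This is a 0/0 indeterminate form.

Apply L'Hôpital's rule: differentiate numerator and denominator separately.
  f(x) = tanh(x)   ⇒   f'(x) = 1 - tanh(x)^2
  g(x) = ln(x + 1)   ⇒   g'(x) = 1/(x + 1)
  lim(x→0) f'(x)/g'(x) = lim(x→0) (1 - tanh(x)^2)/(1/(x + 1))
  = 1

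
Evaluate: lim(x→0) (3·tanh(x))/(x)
This is a 0/0 indeterminate form.

Apply L'Hôpital's rule: differentiate numerator and denominator separately.
  f(x) = 3·tanh(x)   ⇒   f'(x) = 3 - 3·tanh(x)^2
  g(x) = x   ⇒   g'(x) = 1
  lim(x→0) f'(x)/g'(x) = lim(x→0) (3 - 3·tanh(x)^2)/(1)
  = 3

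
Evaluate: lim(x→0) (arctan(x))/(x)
This is a 0/0 indeterminate form.

Apply L'Hôpital's rule: differentiate numerator and denominator separately.
  f(x) = atan(x)   ⇒   f'(x) = 1/(x^2 + 1)
  g(x) = x   ⇒   g'(x) = 1
  lim(x→0) f'(x)/g'(x) = lim(x→0) (1/(x^2 + 1))/(1)
  = 1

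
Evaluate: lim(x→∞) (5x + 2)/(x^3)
This is an ∞/∞ indeterminate form.

Apply L'Hôpital's rule: differentiate numerator and denominator separately.
  f(x) = 5·x + 2   ⇒   f'(x) = 5
  g(x) = x^3   ⇒   g'(x) = 3·x^2
  lim(x→∞) f'(x)/g'(x) = lim(x→∞) (5)/(3·x^2)
  = 0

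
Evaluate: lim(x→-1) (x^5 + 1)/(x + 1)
This is a standard limit.

Factor or rationalize the expression:
  lim(x→-1) (x^5 + 1)/(x + 1) = 5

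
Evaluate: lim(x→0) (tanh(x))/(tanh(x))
This is a 0/0 indeterminate form.

Apply L'Hôpital's rule: differentiate numerator and denominator separately.
  f(x) = tanh(x)   ⇒   f'(x) = 1 - tanh(x)^2
  g(x) = tanh(x)   ⇒   g'(x) = 1 - tanh(x)^2
  lim(x→0) f'(x)/g'(x) = lim(x→0) (1 - tanh(x)^2)/(1 - tanh(x)^2)
  = 1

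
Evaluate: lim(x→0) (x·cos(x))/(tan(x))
This is a 0/0 indeterminate form.

Apply L'Hôpital's rule: differentiate numerator and denominator separately.
  f(x) = x·cos(x)   ⇒   f'(x) = -x·sin(x) + cos(x)
  g(x) = tan(x)   ⇒   g'(x) = tan(x)^2 + 1
  lim(x→0) f'(x)/g'(x) = lim(x→0) (-x·sin(x) + cos(x))/(tan(x)^2 + 1)
  = 1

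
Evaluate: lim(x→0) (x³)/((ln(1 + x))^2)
This is a 0/0 indeterminate form.

Apply L'Hôpital's rule: differentiate numerator and denominator separately.
  f(x) = x^3   ⇒   f'(x) = 3·x^2
  g(x) = ln(x + 1)^2   ⇒   g'(x) = 2·ln(x + 1)/(x + 1)
  lim(x→0) f'(x)/g'(x) = lim(x→0) (3·x^2)/(2·ln(x + 1)/(x + 1))
  = 0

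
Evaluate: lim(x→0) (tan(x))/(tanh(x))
This is a 0/0 indeterminate form.

Apply L'Hôpital's rule: differentiate numerator and denominator separately.
  f(x) = tan(x)   ⇒   f'(x) = tan(x)^2 + 1
  g(x) = tanh(x)   ⇒   g'(x) = 1 - tanh(x)^2
  lim(x→0) f'(x)/g'(x) = lim(x→0) (tan(x)^2 + 1)/(1 - tanh(x)^2)
  = 1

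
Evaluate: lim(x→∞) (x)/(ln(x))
This is an ∞/∞ indeterminate form.

Apply L'Hôpital's rule: differentiate numerator and denominator separately.
  f(x) = x   ⇒   f'(x) = 1
  g(x) = ln(x)   ⇒   g'(x) = 1/x
  lim(x→∞) f'(x)/g'(x) = lim(x→∞) (1)/(1/x)
  = ∞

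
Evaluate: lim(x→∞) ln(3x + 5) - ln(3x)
This is an ∞-∞ indeterminate form.

Combine fractions or rationalize to convert ∞-∞ to 0/0 form:
  lim(x→∞) ln(3x + 5) - ln(3x) = 0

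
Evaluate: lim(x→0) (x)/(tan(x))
This is a 0/0 indeterminate form.

Apply L'Hôpital's rule: differentiate numerator and denominator separately.
  f(x) = x   ⇒   f'(x) = 1
  g(x) = tan(x)   ⇒   g'(x) = tan(x)^2 + 1
  lim(x→0) f'(x)/g'(x) = lim(x→0) (1)/(tan(x)^2 + 1)
  = 1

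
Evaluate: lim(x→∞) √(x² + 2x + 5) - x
This is an ∞-∞ indeterminate form.

Combine fractions or rationalize to convert ∞-∞ to 0/0 form:
  lim(x→∞) √(x² + 2x + 5) - x = 1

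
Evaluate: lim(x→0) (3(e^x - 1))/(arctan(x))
This is a 0/0 indeterminate form.

Apply L'Hôpital's rule: differentiate numerator and denominator separately.
  f(x) = 3·e^(x) - 3   ⇒   f'(x) = 3·e^(x)
  g(x) = atan(x)   ⇒   g'(x) = 1/(x^2 + 1)
  lim(x→0) f'(x)/g'(x) = lim(x→0) (3·e^(x))/(1/(x^2 + 1))
  = 3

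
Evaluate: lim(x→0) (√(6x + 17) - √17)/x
This is a standard limit.

Factor or rationalize the expression:
  lim(x→0) (√(6x + 17) - √17)/x = 3·sqrt(17)/17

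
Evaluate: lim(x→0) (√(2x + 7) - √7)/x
This is a standard limit.

Factor or rationalize the expression:
  lim(x→0) (√(2x + 7) - √7)/x = sqrt(7)/7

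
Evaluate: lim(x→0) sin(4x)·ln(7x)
This is a 0·∞ indeterminate form.

Rewrite 0·∞ as a quotient (0/0 or ∞/∞ form), then apply L'Hôpital's rule:
  lim(x→0) sin(4x)·ln(7x) = 0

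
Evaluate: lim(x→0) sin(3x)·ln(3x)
This is a 0·∞ indeterminate form.

Rewrite 0·∞ as a quotient (0/0 or ∞/∞ form), then apply L'Hôpital's rule:
  lim(x→0) sin(3x)·ln(3x) = 0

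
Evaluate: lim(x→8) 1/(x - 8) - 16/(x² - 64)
This is an ∞-∞ indeterminate form.

Combine fractions or rationalize to convert ∞-∞ to 0/0 form:
  lim(x→8) 1/(x - 8) - 16/(x² - 64) = 1/16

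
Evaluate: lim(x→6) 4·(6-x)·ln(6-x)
This is a 0·∞ indeterminate form.

Rewrite 0·∞ as a quotient (0/0 or ∞/∞ form), then apply L'Hôpital's rule:
  lim(x→6) 4·(6-x)·ln(6-x) = 0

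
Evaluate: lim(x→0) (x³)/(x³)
This is a 0/0 indeterminate form.

Apply L'Hôpital's rule: differentiate numerator and denominator separately.
  f(x) = x^3   ⇒   f'(x) = 3·x^2
  g(x) = x^3   ⇒   g'(x) = 3·x^2
  lim(x→0) f'(x)/g'(x) = lim(x→0) (3·x^2)/(3·x^2)
  = 1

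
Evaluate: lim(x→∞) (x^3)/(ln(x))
This is an ∞/∞ indeterminate form.

Apply L'Hôpital's rule: differentiate numerator and denominator separately.
  f(x) = x^3   ⇒   f'(x) = 3·x^2
  g(x) = ln(x)   ⇒   g'(x) = 1/x
  lim(x→∞) f'(x)/g'(x) = lim(x→∞) (3·x^2)/(1/x)
  = ∞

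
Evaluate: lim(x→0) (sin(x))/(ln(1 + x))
This is a 0/0 indeterminate form.

Apply L'Hôpital's rule: differentiate numerator and denominator separately.
  f(x) = sin(x)   ⇒   f'(x) = cos(x)
  g(x) = ln(x + 1)   ⇒   g'(x) = 1/(x + 1)
  lim(x→0) f'(x)/g'(x) = lim(x→0) (cos(x))/(1/(x + 1))
  = 1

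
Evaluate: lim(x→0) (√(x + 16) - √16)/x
This is a standard limit.

Factor or rationalize the expression:
  lim(x→0) (√(x + 16) - √16)/x = 1/8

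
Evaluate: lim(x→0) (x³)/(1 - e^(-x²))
This is a 0/0 indeterminate form.

Apply L'Hôpital's rule: differentiate numerator and denominator separately.
  f(x) = x^3   ⇒   f'(x) = 3·x^2
  g(x) = 1 - e^(-x^2)   ⇒   g'(x) = 2·x·e^(-x^2)
  lim(x→0) f'(x)/g'(x) = lim(x→0) (3·x^2)/(2·x·e^(-x^2))
  = 0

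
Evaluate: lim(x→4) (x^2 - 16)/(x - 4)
This is a standard limit.

Factor or rationalize the expression:
  lim(x→4) (x^2 - 16)/(x - 4) = 8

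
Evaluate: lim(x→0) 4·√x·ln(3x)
This is a 0·∞ indeterminate form.

Rewrite 0·∞ as a quotient (0/0 or ∞/∞ form), then apply L'Hôpital's rule:
  lim(x→0) 4·√x·ln(3x) = 0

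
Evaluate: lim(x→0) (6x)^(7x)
This is an exponential indeterminate form.

For exponential indeterminate forms, take the natural log:
  Let L = lim(x→0) (6x)^(7x)
  Then ln(L) = lim(x→0) [exponent × ln(base)]
  Evaluate using L'Hôpital or standard limits, then exponentiate.
  L = 1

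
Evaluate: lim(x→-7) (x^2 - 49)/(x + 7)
This is a standard limit.

Factor or rationalize the expression:
  lim(x→-7) (x^2 - 49)/(x + 7) = -14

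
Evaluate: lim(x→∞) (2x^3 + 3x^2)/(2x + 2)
This is an ∞/∞ indeterminate form.

Apply L'Hôpital's rule: differentiate numerator and denominator separately.
  f(x) = 2·x^3 + 3·x^2   ⇒   f'(x) = 6·x^2 + 6·x
  g(x) = 2·x + 2   ⇒   g'(x) = 2
  lim(x→∞) f'(x)/g'(x) = lim(x→∞) (6·x^2 + 6·x)/(2)
  = ∞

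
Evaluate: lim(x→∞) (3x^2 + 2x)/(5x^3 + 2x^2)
This is an ∞/∞ indeterminate form.

Apply L'Hôpital's rule: differentiate numerator and denominator separately.
  f(x) = 3·x^2 + 2·x   ⇒   f'(x) = 6·x + 2
  g(x) = 5·x^3 + 2·x^2   ⇒   g'(x) = 15·x^2 + 4·x
  lim(x→∞) f'(x)/g'(x) = lim(x→∞) (6·x + 2)/(15·x^2 + 4·x)
  = 0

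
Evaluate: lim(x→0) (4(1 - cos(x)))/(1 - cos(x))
This is a 0/0 indeterminate form.

Apply L'Hôpital's rule: differentiate numerator and denominator separately.
  f(x) = 4 - 4·cos(x)   ⇒   f'(x) = 4·sin(x)
  g(x) = 1 - cos(x)   ⇒   g'(x) = sin(x)
  lim(x→0) f'(x)/g'(x) = lim(x→0) (4·sin(x))/(sin(x))
  = 4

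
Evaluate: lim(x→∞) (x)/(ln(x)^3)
This is an ∞/∞ indeterminate form.

Apply L'Hôpital's rule: differentiate numerator and denominator separately.
  f(x) = x   ⇒   f'(x) = 1
  g(x) = ln(x)^3   ⇒   g'(x) = 3·ln(x)^2/x
  lim(x→∞) f'(x)/g'(x) = lim(x→∞) (1)/(3·ln(x)^2/x)
  = ∞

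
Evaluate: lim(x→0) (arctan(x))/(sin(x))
This is a 0/0 indeterminate form.

Apply L'Hôpital's rule: differentiate numerator and denominator separately.
  f(x) = atan(x)   ⇒   f'(x) = 1/(x^2 + 1)
  g(x) = sin(x)   ⇒   g'(x) = cos(x)
  lim(x→0) f'(x)/g'(x) = lim(x→0) (1/(x^2 + 1))/(cos(x))
  = 1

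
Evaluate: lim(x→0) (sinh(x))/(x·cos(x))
This is a 0/0 indeterminate form.

Apply L'Hôpital's rule: differentiate numerator and denominator separately.
  f(x) = sinh(x)   ⇒   f'(x) = cosh(x)
  g(x) = x·cos(x)   ⇒   g'(x) = -x·sin(x) + cos(x)
  lim(x→0) f'(x)/g'(x) = lim(x→0) (cosh(x))/(-x·sin(x) + cos(x))
  = 1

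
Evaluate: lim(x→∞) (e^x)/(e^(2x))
This is an ∞/∞ indeterminate form.

Apply L'Hôpital's rule: differentiate numerator and denominator separately.
  f(x) = e^(x)   ⇒   f'(x) = e^(x)
  g(x) = e^(2·x)   ⇒   g'(x) = 2·e^(2·x)
  lim(x→∞) f'(x)/g'(x) = lim(x→∞) (e^(x))/(2·e^(2·x))
  = 0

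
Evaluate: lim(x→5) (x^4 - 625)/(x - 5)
This is a standard limit.

Factor or rationalize the expression:
  lim(x→5) (x^4 - 625)/(x - 5) = 500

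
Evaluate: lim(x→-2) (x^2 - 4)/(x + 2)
This is a standard limit.

Factor or rationalize the expression:
  lim(x→-2) (x^2 - 4)/(x + 2) = -4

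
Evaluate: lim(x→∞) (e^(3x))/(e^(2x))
This is an ∞/∞ indeterminate form.

Apply L'Hôpital's rule: differentiate numerator and denominator separately.
  f(x) = e^(3·x)   ⇒   f'(x) = 3·e^(3·x)
  g(x) = e^(2·x)   ⇒   g'(x) = 2·e^(2·x)
  lim(x→∞) f'(x)/g'(x) = lim(x→∞) (3·e^(3·x))/(2·e^(2·x))
  = ∞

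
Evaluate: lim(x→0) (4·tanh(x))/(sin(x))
This is a 0/0 indeterminate form.

Apply L'Hôpital's rule: differentiate numerator and denominator separately.
  f(x) = 4·tanh(x)   ⇒   f'(x) = 4 - 4·tanh(x)^2
  g(x) = sin(x)   ⇒   g'(x) = cos(x)
  lim(x→0) f'(x)/g'(x) = lim(x→0) (4 - 4·tanh(x)^2)/(cos(x))
  = 4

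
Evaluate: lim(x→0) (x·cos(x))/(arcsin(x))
This is a 0/0 indeterminate form.

Apply L'Hôpital's rule: differentiate numerator and denominator separately.
  f(x) = x·cos(x)   ⇒   f'(x) = -x·sin(x) + cos(x)
  g(x) = asin(x)   ⇒   g'(x) = 1/sqrt(1 - x^2)
  lim(x→0) f'(x)/g'(x) = lim(x→0) (-x·sin(x) + cos(x))/(1/sqrt(1 - x^2))
  = 1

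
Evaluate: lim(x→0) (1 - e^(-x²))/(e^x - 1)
This is a 0/0 indeterminate form.

Apply L'Hôpital's rule: differentiate numerator and denominator separately.
  f(x) = 1 - e^(-x^2)   ⇒   f'(x) = 2·x·e^(-x^2)
  g(x) = e^(x) - 1   ⇒   g'(x) = e^(x)
  lim(x→0) f'(x)/g'(x) = lim(x→0) (2·x·e^(-x^2))/(e^(x))
  = 0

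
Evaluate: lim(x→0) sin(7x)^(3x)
This is an exponential indeterminate form.

For exponential indeterminate forms, take the natural log:
  Let L = lim(x→0) sin(7x)^(3x)
  Then ln(L) = lim(x→0) [exponent × ln(base)]
  Evaluate using L'Hôpital or standard limits, then exponentiate.
  L = 1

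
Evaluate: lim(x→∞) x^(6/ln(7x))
This is an exponential indeterminate form.

For exponential indeterminate forms, take the natural log:
  Let L = lim(x→∞) x^(6/ln(7x))
  Then ln(L) = lim(x→∞) [exponent × ln(base)]
  Evaluate using L'Hôpital or standard limits, then exponentiate.
  L = e^(6)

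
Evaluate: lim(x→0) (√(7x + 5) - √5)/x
This is a standard limit.

Factor or rationalize the expression:
  lim(x→0) (√(7x + 5) - √5)/x = 7·sqrt(5)/10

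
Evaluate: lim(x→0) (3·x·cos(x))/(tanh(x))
This is a 0/0 indeterminate form.

Apply L'Hôpital's rule: differentiate numerator and denominator separately.
  f(x) = 3·x·cos(x)   ⇒   f'(x) = -3·x·sin(x) + 3·cos(x)
  g(x) = tanh(x)   ⇒   g'(x) = 1 - tanh(x)^2
  lim(x→0) f'(x)/g'(x) = lim(x→0) (-3·x·sin(x) + 3·cos(x))/(1 - tanh(x)^2)
  = 3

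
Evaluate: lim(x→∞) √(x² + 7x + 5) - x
This is an ∞-∞ indeterminate form.

Combine fractions or rationalize to convert ∞-∞ to 0/0 form:
  lim(x→∞) √(x² + 7x + 5) - x = 7/2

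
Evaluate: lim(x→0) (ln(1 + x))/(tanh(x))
This is a 0/0 indeterminate form.

Apply L'Hôpital's rule: differentiate numerator and denominator separately.
  f(x) = ln(x + 1)   ⇒   f'(x) = 1/(x + 1)
  g(x) = tanh(x)   ⇒   g'(x) = 1 - tanh(x)^2
  lim(x→0) f'(x)/g'(x) = lim(x→0) (1/(x + 1))/(1 - tanh(x)^2)
  = 1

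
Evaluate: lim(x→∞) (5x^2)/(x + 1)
This is an ∞/∞ indeterminate form.

Apply L'Hôpital's rule: differentiate numerator and denominator separately.
  f(x) = 5·x^2   ⇒   f'(x) = 10·x
  g(x) = x + 1   ⇒   g'(x) = 1
  lim(x→∞) f'(x)/g'(x) = lim(x→∞) (10·x)/(1)
  = ∞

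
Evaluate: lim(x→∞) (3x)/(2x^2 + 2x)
This is an ∞/∞ indeterminate form.

Apply L'Hôpital's rule: differentiate numerator and denominator separately.
  f(x) = 3·x   ⇒   f'(x) = 3
  g(x) = 2·x^2 + 2·x   ⇒   g'(x) = 4·x + 2
  lim(x→∞) f'(x)/g'(x) = lim(x→∞) (3)/(4·x + 2)
  = 0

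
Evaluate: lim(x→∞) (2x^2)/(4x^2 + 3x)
This is an ∞/∞ indeterminate form.

Apply L'Hôpital's rule: differentiate numerator and denominator separately.
  f(x) = 2·x^2   ⇒   f'(x) = 4·x
  g(x) = 4·x^2 + 3·x   ⇒   g'(x) = 8·x + 3
  lim(x→∞) f'(x)/g'(x) = lim(x→∞) (4·x)/(8·x + 3)
  = 1/2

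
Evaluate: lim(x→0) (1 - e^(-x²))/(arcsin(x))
This is a 0/0 indeterminate form.

Apply L'Hôpital's rule: differentiate numerator and denominator separately.
  f(x) = 1 - e^(-x^2)   ⇒   f'(x) = 2·x·e^(-x^2)
  g(x) = asin(x)   ⇒   g'(x) = 1/sqrt(1 - x^2)
  lim(x→0) f'(x)/g'(x) = lim(x→0) (2·x·e^(-x^2))/(1/sqrt(1 - x^2))
  = 0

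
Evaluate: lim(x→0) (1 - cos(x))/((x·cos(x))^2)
This is a 0/0 indeterminate form.

Apply L'Hôpital's rule: differentiate numerator and denominator separately.
  f(x) = 1 - cos(x)   ⇒   f'(x) = sin(x)
  g(x) = x^2·cos(x)^2   ⇒   g'(x) = -2·x^2·sin(x)·cos(x) + 2·x·cos(x)^2
  lim(x→0) f'(x)/g'(x) = lim(x→0) (sin(x))/(-2·x^2·sin(x)·cos(x) + 2·x·cos(x)^2)
  = 1/2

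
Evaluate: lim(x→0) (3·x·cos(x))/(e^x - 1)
This is a 0/0 indeterminate form.

Apply L'Hôpital's rule: differentiate numerator and denominator separately.
  f(x) = 3·x·cos(x)   ⇒   f'(x) = -3·x·sin(x) + 3·cos(x)
  g(x) = e^(x) - 1   ⇒   g'(x) = e^(x)
  lim(x→0) f'(x)/g'(x) = lim(x→0) (-3·x·sin(x) + 3·cos(x))/(e^(x))
  = 3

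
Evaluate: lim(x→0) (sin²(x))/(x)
This is a 0/0 indeterminate form.

Apply L'Hôpital's rule: differentiate numerator and denominator separately.
  f(x) = sin(x)^2   ⇒   f'(x) = 2·sin(x)·cos(x)
  g(x) = x   ⇒   g'(x) = 1
  lim(x→0) f'(x)/g'(x) = lim(x→0) (2·sin(x)·cos(x))/(1)
  = 0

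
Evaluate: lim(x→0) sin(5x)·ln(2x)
This is a 0·∞ indeterminate form.

Rewrite 0·∞ as a quotient (0/0 or ∞/∞ form), then apply L'Hôpital's rule:
  lim(x→0) sin(5x)·ln(2x) = 0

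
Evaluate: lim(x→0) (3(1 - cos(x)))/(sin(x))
This is a 0/0 indeterminate form.

Apply L'Hôpital's rule: differentiate numerator and denominator separately.
  f(x) = 3 - 3·cos(x)   ⇒   f'(x) = 3·sin(x)
  g(x) = sin(x)   ⇒   g'(x) = cos(x)
  lim(x→0) f'(x)/g'(x) = lim(x→0) (3·sin(x))/(cos(x))
  = 0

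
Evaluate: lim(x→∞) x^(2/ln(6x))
This is an exponential indeterminate form.

For exponential indeterminate forms, take the natural log:
  Let L = lim(x→∞) x^(2/ln(6x))
  Then ln(L) = lim(x→∞) [exponent × ln(base)]
  Evaluate using L'Hôpital or standard limits, then exponentiate.
  L = e²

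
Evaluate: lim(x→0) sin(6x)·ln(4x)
This is a 0·∞ indeterminate form.

Rewrite 0·∞ as a quotient (0/0 or ∞/∞ form), then apply L'Hôpital's rule:
  lim(x→0) sin(6x)·ln(4x) = 0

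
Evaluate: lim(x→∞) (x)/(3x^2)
This is an ∞/∞ indeterminate form.

Apply L'Hôpital's rule: differentiate numerator and denominator separately.
  f(x) = x   ⇒   f'(x) = 1
  g(x) = 3·x^2   ⇒   g'(x) = 6·x
  lim(x→∞) f'(x)/g'(x) = lim(x→∞) (1)/(6·x)
  = 0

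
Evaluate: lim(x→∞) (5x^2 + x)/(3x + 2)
This is an ∞/∞ indeterminate form.

Apply L'Hôpital's rule: differentiate numerator and denominator separately.
  f(x) = 5·x^2 + x   ⇒   f'(x) = 10·x + 1
  g(x) = 3·x + 2   ⇒   g'(x) = 3
  lim(x→∞) f'(x)/g'(x) = lim(x→∞) (10·x + 1)/(3)
  = ∞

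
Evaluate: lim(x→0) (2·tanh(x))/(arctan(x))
This is a 0/0 indeterminate form.

Apply L'Hôpital's rule: differentiate numerator and denominator separately.
  f(x) = 2·tanh(x)   ⇒   f'(x) = 2 - 2·tanh(x)^2
  g(x) = atan(x)   ⇒   g'(x) = 1/(x^2 + 1)
  lim(x→0) f'(x)/g'(x) = lim(x→0) (2 - 2·tanh(x)^2)/(1/(x^2 + 1))
  = 2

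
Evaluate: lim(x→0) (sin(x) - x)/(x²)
This is a 0/0 indeterminate form.

Apply L'Hôpital's rule: differentiate numerator and denominator separately.
  f(x) = -x + sin(x)   ⇒   f'(x) = cos(x) - 1
  g(x) = x^2   ⇒   g'(x) = 2·x
  lim(x→0) f'(x)/g'(x) = lim(x→0) (cos(x) - 1)/(2·x)
  = 0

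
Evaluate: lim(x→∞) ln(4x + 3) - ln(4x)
This is an ∞-∞ indeterminate form.

Combine fractions or rationalize to convert ∞-∞ to 0/0 form:
  lim(x→∞) ln(4x + 3) - ln(4x) = 0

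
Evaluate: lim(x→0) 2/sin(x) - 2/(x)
This is an ∞-∞ indeterminate form.

Combine fractions or rationalize to convert ∞-∞ to 0/0 form:
  lim(x→0) 2/sin(x) - 2/(x) = 0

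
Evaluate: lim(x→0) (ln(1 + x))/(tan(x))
This is a 0/0 indeterminate form.

Apply L'Hôpital's rule: differentiate numerator and denominator separately.
  f(x) = ln(x + 1)   ⇒   f'(x) = 1/(x + 1)
  g(x) = tan(x)   ⇒   g'(x) = tan(x)^2 + 1
  lim(x→0) f'(x)/g'(x) = lim(x→0) (1/(x + 1))/(tan(x)^2 + 1)
  = 1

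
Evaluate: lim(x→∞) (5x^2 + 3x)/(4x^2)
This is an ∞/∞ indeterminate form.

Apply L'Hôpital's rule: differentiate numerator and denominator separately.
  f(x) = 5·x^2 + 3·x   ⇒   f'(x) = 10·x + 3
  g(x) = 4·x^2   ⇒   g'(x) = 8·x
  lim(x→∞) f'(x)/g'(x) = lim(x→∞) (10·x + 3)/(8·x)
  = 5/4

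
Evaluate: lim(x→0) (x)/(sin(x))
This is a 0/0 indeterminate form.

Apply L'Hôpital's rule: differentiate numerator and denominator separately.
  f(x) = x   ⇒   f'(x) = 1
  g(x) = sin(x)   ⇒   g'(x) = cos(x)
  lim(x→0) f'(x)/g'(x) = lim(x→0) (1)/(cos(x))
  = 1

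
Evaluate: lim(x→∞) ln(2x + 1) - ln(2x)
This is an ∞-∞ indeterminate form.

Combine fractions or rationalize to convert ∞-∞ to 0/0 form:
  lim(x→∞) ln(2x + 1) - ln(2x) = 0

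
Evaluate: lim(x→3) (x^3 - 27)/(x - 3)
This is a standard limit.

Factor or rationalize the expression:
  lim(x→3) (x^3 - 27)/(x - 3) = 27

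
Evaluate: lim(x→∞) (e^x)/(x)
This is an ∞/∞ indeterminate form.

Apply L'Hôpital's rule: differentiate numerator and denominator separately.
  f(x) = e^(x)   ⇒   f'(x) = e^(x)
  g(x) = x   ⇒   g'(x) = 1
  lim(x→∞) f'(x)/g'(x) = lim(x→∞) (e^(x))/(1)
  = ∞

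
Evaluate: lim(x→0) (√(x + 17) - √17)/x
This is a standard limit.

Factor or rationalize the expression:
  lim(x→0) (√(x + 17) - √17)/x = sqrt(17)/34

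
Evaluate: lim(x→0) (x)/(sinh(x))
This is a 0/0 indeterminate form.

Apply L'Hôpital's rule: differentiate numerator and denominator separately.
  f(x) = x   ⇒   f'(x) = 1
  g(x) = sinh(x)   ⇒   g'(x) = cosh(x)
  lim(x→0) f'(x)/g'(x) = lim(x→0) (1)/(cosh(x))
  = 1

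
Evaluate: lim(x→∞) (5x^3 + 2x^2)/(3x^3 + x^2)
This is an ∞/∞ indeterminate form.

Apply L'Hôpital's rule: differentiate numerator and denominator separately.
  f(x) = 5·x^3 + 2·x^2   ⇒   f'(x) = 15·x^2 + 4·x
  g(x) = 3·x^3 + x^2   ⇒   g'(x) = 9·x^2 + 2·x
  lim(x→∞) f'(x)/g'(x) = lim(x→∞) (15·x^2 + 4·x)/(9·x^2 + 2·x)
  = 5/3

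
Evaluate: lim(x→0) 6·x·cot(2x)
This is a 0·∞ indeterminate form.

Rewrite 0·∞ as a quotient (0/0 or ∞/∞ form), then apply L'Hôpital's rule:
  lim(x→0) 6·x·cot(2x) = 3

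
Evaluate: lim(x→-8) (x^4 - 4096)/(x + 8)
This is a standard limit.

Factor or rationalize the expression:
  lim(x→-8) (x^4 - 4096)/(x + 8) = -2048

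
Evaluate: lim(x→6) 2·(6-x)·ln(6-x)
This is a 0·∞ indeterminate form.

Rewrite 0·∞ as a quotient (0/0 or ∞/∞ form), then apply L'Hôpital's rule:
  lim(x→6) 2·(6-x)·ln(6-x) = 0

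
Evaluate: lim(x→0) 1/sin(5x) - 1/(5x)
This is an ∞-∞ indeterminate form.

Combine fractions or rationalize to convert ∞-∞ to 0/0 form:
  lim(x→0) 1/sin(5x) - 1/(5x) = 0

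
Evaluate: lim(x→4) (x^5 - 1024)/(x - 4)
This is a standard limit.

Factor or rationalize the expression:
  lim(x→4) (x^5 - 1024)/(x - 4) = 1280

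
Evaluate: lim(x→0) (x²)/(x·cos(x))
This is a 0/0 indeterminate form.

Apply L'Hôpital's rule: differentiate numerator and denominator separately.
  f(x) = x^2   ⇒   f'(x) = 2·x
  g(x) = x·cos(x)   ⇒   g'(x) = -x·sin(x) + cos(x)
  lim(x→0) f'(x)/g'(x) = lim(x→0) (2·x)/(-x·sin(x) + cos(x))
  = 0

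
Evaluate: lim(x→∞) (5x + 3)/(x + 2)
This is an ∞/∞ indeterminate form.

Apply L'Hôpital's rule: differentiate numerator and denominator separately.
  f(x) = 5·x + 3   ⇒   f'(x) = 5
  g(x) = x + 2   ⇒   g'(x) = 1
  lim(x→∞) f'(x)/g'(x) = lim(x→∞) (5)/(1)
  = 5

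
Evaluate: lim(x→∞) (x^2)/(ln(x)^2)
This is an ∞/∞ indeterminate form.

Apply L'Hôpital's rule: differentiate numerator and denominator separately.
  f(x) = x^2   ⇒   f'(x) = 2·x
  g(x) = ln(x)^2   ⇒   g'(x) = 2·ln(x)/x
  lim(x→∞) f'(x)/g'(x) = lim(x→∞) (2·x)/(2·ln(x)/x)
  = ∞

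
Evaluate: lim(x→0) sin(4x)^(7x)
This is an exponential indeterminate form.

For exponential indeterminate forms, take the natural log:
  Let L = lim(x→0) sin(4x)^(7x)
  Then ln(L) = lim(x→0) [exponent × ln(base)]
  Evaluate using L'Hôpital or standard limits, then exponentiate.
  L = 1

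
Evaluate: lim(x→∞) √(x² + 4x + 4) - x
This is an ∞-∞ indeterminate form.

Combine fractions or rationalize to convert ∞-∞ to 0/0 form:
  lim(x→∞) √(x² + 4x + 4) - x = 2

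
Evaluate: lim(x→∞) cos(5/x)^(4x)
This is an exponential indeterminate form.

For exponential indeterminate forms, take the natural log:
  Let L = lim(x→∞) cos(5/x)^(4x)
  Then ln(L) = lim(x→∞) [exponent × ln(base)]
  Evaluate using L'Hôpital or standard limits, then exponentiate.
  L = 1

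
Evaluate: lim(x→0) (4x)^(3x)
This is an exponential indeterminate form.

For exponential indeterminate forms, take the natural log:
  Let L = lim(x→0) (4x)^(3x)
  Then ln(L) = lim(x→0) [exponent × ln(base)]
  Evaluate using L'Hôpital or standard limits, then exponentiate.
  L = 1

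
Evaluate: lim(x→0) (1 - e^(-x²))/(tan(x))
This is a 0/0 indeterminate form.

Apply L'Hôpital's rule: differentiate numerator and denominator separately.
  f(x) = 1 - e^(-x^2)   ⇒   f'(x) = 2·x·e^(-x^2)
  g(x) = tan(x)   ⇒   g'(x) = tan(x)^2 + 1
  lim(x→0) f'(x)/g'(x) = lim(x→0) (2·x·e^(-x^2))/(tan(x)^2 + 1)
  = 0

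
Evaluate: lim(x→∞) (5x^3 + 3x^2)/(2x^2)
This is an ∞/∞ indeterminate form.

Apply L'Hôpital's rule: differentiate numerator and denominator separately.
  f(x) = 5·x^3 + 3·x^2   ⇒   f'(x) = 15·x^2 + 6·x
  g(x) = 2·x^2   ⇒   g'(x) = 4·x
  lim(x→∞) f'(x)/g'(x) = lim(x→∞) (15·x^2 + 6·x)/(4·x)
  = ∞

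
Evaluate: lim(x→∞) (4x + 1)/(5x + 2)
This is an ∞/∞ indeterminate form.

Apply L'Hôpital's rule: differentiate numerator and denominator separately.
  f(x) = 4·x + 1   ⇒   f'(x) = 4
  g(x) = 5·x + 2   ⇒   g'(x) = 5
  lim(x→∞) f'(x)/g'(x) = lim(x→∞) (4)/(5)
  = 4/5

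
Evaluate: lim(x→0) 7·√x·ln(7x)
This is a 0·∞ indeterminate form.

Rewrite 0·∞ as a quotient (0/0 or ∞/∞ form), then apply L'Hôpital's rule:
  lim(x→0) 7·√x·ln(7x) = 0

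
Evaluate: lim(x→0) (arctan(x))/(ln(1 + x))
This is a 0/0 indeterminate form.

Apply L'Hôpital's rule: differentiate numerator and denominator separately.
  f(x) = atan(x)   ⇒   f'(x) = 1/(x^2 + 1)
  g(x) = ln(x + 1)   ⇒   g'(x) = 1/(x + 1)
  lim(x→0) f'(x)/g'(x) = lim(x→0) (1/(x^2 + 1))/(1/(x + 1))
  = 1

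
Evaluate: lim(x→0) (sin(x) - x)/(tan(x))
This is a 0/0 indeterminate form.

Apply L'Hôpital's rule: differentiate numerator and denominator separately.
  f(x) = -x + sin(x)   ⇒   f'(x) = cos(x) - 1
  g(x) = tan(x)   ⇒   g'(x) = tan(x)^2 + 1
  lim(x→0) f'(x)/g'(x) = lim(x→0) (cos(x) - 1)/(tan(x)^2 + 1)
  = 0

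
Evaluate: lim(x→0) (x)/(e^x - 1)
This is a 0/0 indeterminate form.

Apply L'Hôpital's rule: differentiate numerator and denominator separately.
  f(x) = x   ⇒   f'(x) = 1
  g(x) = e^(x) - 1   ⇒   g'(x) = e^(x)
  lim(x→0) f'(x)/g'(x) = lim(x→0) (1)/(e^(x))
  = 1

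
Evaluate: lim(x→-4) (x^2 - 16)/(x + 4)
This is a standard limit.

Factor or rationalize the expression:
  lim(x→-4) (x^2 - 16)/(x + 4) = -8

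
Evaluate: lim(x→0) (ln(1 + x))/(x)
This is a 0/0 indeterminate form.

Apply L'Hôpital's rule: differentiate numerator and denominator separately.
  f(x) = ln(x + 1)   ⇒   f'(x) = 1/(x + 1)
  g(x) = x   ⇒   g'(x) = 1
  lim(x→0) f'(x)/g'(x) = lim(x→0) (1/(x + 1))/(1)
  = 1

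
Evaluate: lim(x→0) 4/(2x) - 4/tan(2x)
This is an ∞-∞ indeterminate form.

Combine fractions or rationalize to convert ∞-∞ to 0/0 form:
  lim(x→0) 4/(2x) - 4/tan(2x) = 0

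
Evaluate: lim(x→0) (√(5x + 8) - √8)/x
This is a standard limit.

Factor or rationalize the expression:
  lim(x→0) (√(5x + 8) - √8)/x = 5·sqrt(2)/8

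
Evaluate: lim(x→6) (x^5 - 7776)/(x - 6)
This is a standard limit.

Factor or rationalize the expression:
  lim(x→6) (x^5 - 7776)/(x - 6) = 6480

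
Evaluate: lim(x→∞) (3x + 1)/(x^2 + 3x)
This is an ∞/∞ indeterminate form.

Apply L'Hôpital's rule: differentiate numerator and denominator separately.
  f(x) = 3·x + 1   ⇒   f'(x) = 3
  g(x) = x^2 + 3·x   ⇒   g'(x) = 2·x + 3
  lim(x→∞) f'(x)/g'(x) = lim(x→∞) (3)/(2·x + 3)
  = 0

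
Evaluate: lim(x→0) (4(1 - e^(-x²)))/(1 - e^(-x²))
This is a 0/0 indeterminate form.

Apply L'Hôpital's rule: differentiate numerator and denominator separately.
  f(x) = 4 - 4·e^(-x^2)   ⇒   f'(x) = 8·x·e^(-x^2)
  g(x) = 1 - e^(-x^2)   ⇒   g'(x) = 2·x·e^(-x^2)
  lim(x→0) f'(x)/g'(x) = lim(x→0) (8·x·e^(-x^2))/(2·x·e^(-x^2))
  = 4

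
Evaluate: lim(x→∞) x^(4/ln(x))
This is an exponential indeterminate form.

For exponential indeterminate forms, take the natural log:
  Let L = lim(x→∞) x^(4/ln(x))
  Then ln(L) = lim(x→∞) [exponent × ln(base)]
  Evaluate using L'Hôpital or standard limits, then exponentiate.
  L = e^(4)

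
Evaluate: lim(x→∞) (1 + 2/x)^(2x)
This is an exponential indeterminate form.

For exponential indeterminate forms, take the natural log:
  Let L = lim(x→∞) (1 + 2/x)^(2x)
  Then ln(L) = lim(x→∞) [exponent × ln(base)]
  Evaluate using L'Hôpital or standard limits, then exponentiate.
  L = e^(4)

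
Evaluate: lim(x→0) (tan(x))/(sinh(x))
This is a 0/0 indeterminate form.

Apply L'Hôpital's rule: differentiate numerator and denominator separately.
  f(x) = tan(x)   ⇒   f'(x) = tan(x)^2 + 1
  g(x) = sinh(x)   ⇒   g'(x) = cosh(x)
  lim(x→0) f'(x)/g'(x) = lim(x→0) (tan(x)^2 + 1)/(cosh(x))
  = 1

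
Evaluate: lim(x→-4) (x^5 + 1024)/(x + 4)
This is a standard limit.

Factor or rationalize the expression:
  lim(x→-4) (x^5 + 1024)/(x + 4) = 1280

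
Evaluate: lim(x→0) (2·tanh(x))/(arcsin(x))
This is a 0/0 indeterminate form.

Apply L'Hôpital's rule: differentiate numerator and denominator separately.
  f(x) = 2·tanh(x)   ⇒   f'(x) = 2 - 2·tanh(x)^2
  g(x) = asin(x)   ⇒   g'(x) = 1/sqrt(1 - x^2)
  lim(x→0) f'(x)/g'(x) = lim(x→0) (2 - 2·tanh(x)^2)/(1/sqrt(1 - x^2))
  = 2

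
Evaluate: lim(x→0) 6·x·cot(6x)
This is a 0·∞ indeterminate form.

Rewrite 0·∞ as a quotient (0/0 or ∞/∞ form), then apply L'Hôpital's rule:
  lim(x→0) 6·x·cot(6x) = 1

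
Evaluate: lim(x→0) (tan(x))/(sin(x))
This is a 0/0 indeterminate form.

Apply L'Hôpital's rule: differentiate numerator and denominator separately.
  f(x) = tan(x)   ⇒   f'(x) = tan(x)^2 + 1
  g(x) = sin(x)   ⇒   g'(x) = cos(x)
  lim(x→0) f'(x)/g'(x) = lim(x→0) (tan(x)^2 + 1)/(cos(x))
  = 1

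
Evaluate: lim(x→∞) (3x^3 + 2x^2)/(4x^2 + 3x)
This is an ∞/∞ indeterminate form.

Apply L'Hôpital's rule: differentiate numerator and denominator separately.
  f(x) = 3·x^3 + 2·x^2   ⇒   f'(x) = 9·x^2 + 4·x
  g(x) = 4·x^2 + 3·x   ⇒   g'(x) = 8·x + 3
  lim(x→∞) f'(x)/g'(x) = lim(x→∞) (9·x^2 + 4·x)/(8·x + 3)
  = ∞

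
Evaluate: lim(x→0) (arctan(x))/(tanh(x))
This is a 0/0 indeterminate form.

Apply L'Hôpital's rule: differentiate numerator and denominator separately.
  f(x) = atan(x)   ⇒   f'(x) = 1/(x^2 + 1)
  g(x) = tanh(x)   ⇒   g'(x) = 1 - tanh(x)^2
  lim(x→0) f'(x)/g'(x) = lim(x→0) (1/(x^2 + 1))/(1 - tanh(x)^2)
  = 1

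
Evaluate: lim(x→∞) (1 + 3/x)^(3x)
This is an exponential indeterminate form.

For exponential indeterminate forms, take the natural log:
  Let L = lim(x→∞) (1 + 3/x)^(3x)
  Then ln(L) = lim(x→∞) [exponent × ln(base)]
  Evaluate using L'Hôpital or standard limits, then exponentiate.
  L = e^(9)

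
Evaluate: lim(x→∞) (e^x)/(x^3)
This is an ∞/∞ indeterminate form.

Apply L'Hôpital's rule: differentiate numerator and denominator separately.
  f(x) = e^(x)   ⇒   f'(x) = e^(x)
  g(x) = x^3   ⇒   g'(x) = 3·x^2
  lim(x→∞) f'(x)/g'(x) = lim(x→∞) (e^(x))/(3·x^2)
  = ∞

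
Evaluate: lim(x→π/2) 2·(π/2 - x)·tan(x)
This is a 0·∞ indeterminate form.

Rewrite 0·∞ as a quotient (0/0 or ∞/∞ form), then apply L'Hôpital's rule:
  lim(x→π/2) 2·(π/2 - x)·tan(x) = 2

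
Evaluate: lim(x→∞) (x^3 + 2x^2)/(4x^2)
This is an ∞/∞ indeterminate form.

Apply L'Hôpital's rule: differentiate numerator and denominator separately.
  f(x) = x^3 + 2·x^2   ⇒   f'(x) = 3·x^2 + 4·x
  g(x) = 4·x^2   ⇒   g'(x) = 8·x
  lim(x→∞) f'(x)/g'(x) = lim(x→∞) (3·x^2 + 4·x)/(8·x)
  = ∞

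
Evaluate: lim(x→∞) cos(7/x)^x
This is an exponential indeterminate form.

For exponential indeterminate forms, take the natural log:
  Let L = lim(x→∞) cos(7/x)^x
  Then ln(L) = lim(x→∞) [exponent × ln(base)]
  Evaluate using L'Hôpital or standard limits, then exponentiate.
  L = 1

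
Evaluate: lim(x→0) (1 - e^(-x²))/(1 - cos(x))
This is a 0/0 indeterminate form.

Apply L'Hôpital's rule: differentiate numerator and denominator separately.
  f(x) = 1 - e^(-x^2)   ⇒   f'(x) = 2·x·e^(-x^2)
  g(x) = 1 - cos(x)   ⇒   g'(x) = sin(x)
  lim(x→0) f'(x)/g'(x) = lim(x→0) (2·x·e^(-x^2))/(sin(x))
  = 2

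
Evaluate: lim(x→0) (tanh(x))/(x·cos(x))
This is a 0/0 indeterminate form.

Apply L'Hôpital's rule: differentiate numerator and denominator separately.
  f(x) = tanh(x)   ⇒   f'(x) = 1 - tanh(x)^2
  g(x) = x·cos(x)   ⇒   g'(x) = -x·sin(x) + cos(x)
  lim(x→0) f'(x)/g'(x) = lim(x→0) (1 - tanh(x)^2)/(-x·sin(x) + cos(x))
  = 1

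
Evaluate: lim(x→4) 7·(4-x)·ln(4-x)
This is a 0·∞ indeterminate form.

Rewrite 0·∞ as a quotient (0/0 or ∞/∞ form), then apply L'Hôpital's rule:
  lim(x→4) 7·(4-x)·ln(4-x) = 0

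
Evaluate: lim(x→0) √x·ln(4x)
This is a 0·∞ indeterminate form.

Rewrite 0·∞ as a quotient (0/0 or ∞/∞ form), then apply L'Hôpital's rule:
  lim(x→0) √x·ln(4x) = 0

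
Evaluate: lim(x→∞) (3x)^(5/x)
This is an exponential indeterminate form.

For exponential indeterminate forms, take the natural log:
  Let L = lim(x→∞) (3x)^(5/x)
  Then ln(L) = lim(x→∞) [exponent × ln(base)]
  Evaluate using L'Hôpital or standard limits, then exponentiate.
  L = 1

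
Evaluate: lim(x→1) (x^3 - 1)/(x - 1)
This is a standard limit.

Factor or rationalize the expression:
  lim(x→1) (x^3 - 1)/(x - 1) = 3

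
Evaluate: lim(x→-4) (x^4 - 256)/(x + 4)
This is a standard limit.

Factor or rationalize the expression:
  lim(x→-4) (x^4 - 256)/(x + 4) = -256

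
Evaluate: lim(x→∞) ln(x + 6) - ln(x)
This is an ∞-∞ indeterminate form.

Combine fractions or rationalize to convert ∞-∞ to 0/0 form:
  lim(x→∞) ln(x + 6) - ln(x) = 0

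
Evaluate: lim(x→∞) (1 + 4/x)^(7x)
This is an exponential indeterminate form.

For exponential indeterminate forms, take the natural log:
  Let L = lim(x→∞) (1 + 4/x)^(7x)
  Then ln(L) = lim(x→∞) [exponent × ln(base)]
  Evaluate using L'Hôpital or standard limits, then exponentiate.
  L = e^(28)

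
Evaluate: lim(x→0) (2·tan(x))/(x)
This is a 0/0 indeterminate form.

Apply L'Hôpital's rule: differentiate numerator and denominator separately.
  f(x) = 2·tan(x)   ⇒   f'(x) = 2·tan(x)^2 + 2
  g(x) = x   ⇒   g'(x) = 1
  lim(x→0) f'(x)/g'(x) = lim(x→0) (2·tan(x)^2 + 2)/(1)
  = 2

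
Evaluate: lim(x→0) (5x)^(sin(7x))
This is an exponential indeterminate form.

For exponential indeterminate forms, take the natural log:
  Let L = lim(x→0) (5x)^(sin(7x))
  Then ln(L) = lim(x→0) [exponent × ln(base)]
  Evaluate using L'Hôpital or standard limits, then exponentiate.
  L = 1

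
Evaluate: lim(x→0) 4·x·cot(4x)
This is a 0·∞ indeterminate form.

Rewrite 0·∞ as a quotient (0/0 or ∞/∞ form), then apply L'Hôpital's rule:
  lim(x→0) 4·x·cot(4x) = 1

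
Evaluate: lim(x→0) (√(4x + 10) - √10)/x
This is a standard limit.

Factor or rationalize the expression:
  lim(x→0) (√(4x + 10) - √10)/x = sqrt(10)/5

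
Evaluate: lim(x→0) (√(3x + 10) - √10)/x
This is a standard limit.

Factor or rationalize the expression:
  lim(x→0) (√(3x + 10) - √10)/x = 3·sqrt(10)/20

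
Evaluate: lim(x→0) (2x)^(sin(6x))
This is an exponential indeterminate form.

For exponential indeterminate forms, take the natural log:
  Let L = lim(x→0) (2x)^(sin(6x))
  Then ln(L) = lim(x→0) [exponent × ln(base)]
  Evaluate using L'Hôpital or standard limits, then exponentiate.
  L = 1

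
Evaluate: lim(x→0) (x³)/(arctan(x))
This is a 0/0 indeterminate form.

Apply L'Hôpital's rule: differentiate numerator and denominator separately.
  f(x) = x^3   ⇒   f'(x) = 3·x^2
  g(x) = atan(x)   ⇒   g'(x) = 1/(x^2 + 1)
  lim(x→0) f'(x)/g'(x) = lim(x→0) (3·x^2)/(1/(x^2 + 1))
  = 0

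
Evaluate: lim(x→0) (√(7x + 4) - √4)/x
This is a standard limit.

Factor or rationalize the expression:
  lim(x→0) (√(7x + 4) - √4)/x = 7/4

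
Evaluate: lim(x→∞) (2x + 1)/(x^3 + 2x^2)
This is an ∞/∞ indeterminate form.

Apply L'Hôpital's rule: differentiate numerator and denominator separately.
  f(x) = 2·x + 1   ⇒   f'(x) = 2
  g(x) = x^3 + 2·x^2   ⇒   g'(x) = 3·x^2 + 4·x
  lim(x→∞) f'(x)/g'(x) = lim(x→∞) (2)/(3·x^2 + 4·x)
  = 0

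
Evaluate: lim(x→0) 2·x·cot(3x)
This is a 0·∞ indeterminate form.

Rewrite 0·∞ as a quotient (0/0 or ∞/∞ form), then apply L'Hôpital's rule:
  lim(x→0) 2·x·cot(3x) = 2/3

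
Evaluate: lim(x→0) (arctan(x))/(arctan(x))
This is a 0/0 indeterminate form.

Apply L'Hôpital's rule: differentiate numerator and denominator separately.
  f(x) = atan(x)   ⇒   f'(x) = 1/(x^2 + 1)
  g(x) = atan(x)   ⇒   g'(x) = 1/(x^2 + 1)
  lim(x→0) f'(x)/g'(x) = lim(x→0) (1/(x^2 + 1))/(1/(x^2 + 1))
  = 1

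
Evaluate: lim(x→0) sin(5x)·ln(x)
This is a 0·∞ indeterminate form.

Rewrite 0·∞ as a quotient (0/0 or ∞/∞ form), then apply L'Hôpital's rule:
  lim(x→0) sin(5x)·ln(x) = 0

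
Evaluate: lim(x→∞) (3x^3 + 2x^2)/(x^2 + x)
This is an ∞/∞ indeterminate form.

Apply L'Hôpital's rule: differentiate numerator and denominator separately.
  f(x) = 3·x^3 + 2·x^2   ⇒   f'(x) = 9·x^2 + 4·x
  g(x) = x^2 + x   ⇒   g'(x) = 2·x + 1
  lim(x→∞) f'(x)/g'(x) = lim(x→∞) (9·x^2 + 4·x)/(2·x + 1)
  = ∞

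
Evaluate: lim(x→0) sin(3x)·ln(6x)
This is a 0·∞ indeterminate form.

Rewrite 0·∞ as a quotient (0/0 or ∞/∞ form), then apply L'Hôpital's rule:
  lim(x→0) sin(3x)·ln(6x) = 0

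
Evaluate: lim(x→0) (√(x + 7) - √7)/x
This is a standard limit.

Factor or rationalize the expression:
  lim(x→0) (√(x + 7) - √7)/x = sqrt(7)/14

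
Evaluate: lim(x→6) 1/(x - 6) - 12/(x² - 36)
This is an ∞-∞ indeterminate form.

Combine fractions or rationalize to convert ∞-∞ to 0/0 form:
  lim(x→6) 1/(x - 6) - 12/(x² - 36) = 1/12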